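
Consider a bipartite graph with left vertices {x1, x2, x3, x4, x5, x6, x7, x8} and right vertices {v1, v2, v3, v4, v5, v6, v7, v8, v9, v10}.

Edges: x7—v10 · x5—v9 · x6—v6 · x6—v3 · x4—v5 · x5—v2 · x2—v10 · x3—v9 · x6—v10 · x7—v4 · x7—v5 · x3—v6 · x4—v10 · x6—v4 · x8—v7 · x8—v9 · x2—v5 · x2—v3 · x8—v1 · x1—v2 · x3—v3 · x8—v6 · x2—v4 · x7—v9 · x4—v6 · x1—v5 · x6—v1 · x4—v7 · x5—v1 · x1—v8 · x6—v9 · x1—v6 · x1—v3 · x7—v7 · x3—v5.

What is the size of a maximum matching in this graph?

8

One maximum matching: x1-v2, x2-v4, x3-v3, x4-v7, x5-v1, x6-v10, x7-v5, x8-v6.
All 8 left vertices are matched, so no larger matching exists.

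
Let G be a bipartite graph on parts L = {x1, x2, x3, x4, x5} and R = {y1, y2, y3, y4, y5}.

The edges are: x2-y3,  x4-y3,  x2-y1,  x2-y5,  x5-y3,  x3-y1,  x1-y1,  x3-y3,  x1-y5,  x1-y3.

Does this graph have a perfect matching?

No

The set {x1, x2, x3, x4, x5} has only 3 neighbours ({y1, y3, y5}), so by Hall's theorem at most 3 of the 5 left vertices can be matched.
Hence no matching covers every left vertex.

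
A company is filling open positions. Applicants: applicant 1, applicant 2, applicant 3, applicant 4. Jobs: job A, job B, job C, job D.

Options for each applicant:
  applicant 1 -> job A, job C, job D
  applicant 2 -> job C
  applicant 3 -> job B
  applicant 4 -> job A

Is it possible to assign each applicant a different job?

A valid assignment of size 4: applicant 1-job D, applicant 2-job C, applicant 3-job B, applicant 4-job A.
All 4 applicants are covered.

Yes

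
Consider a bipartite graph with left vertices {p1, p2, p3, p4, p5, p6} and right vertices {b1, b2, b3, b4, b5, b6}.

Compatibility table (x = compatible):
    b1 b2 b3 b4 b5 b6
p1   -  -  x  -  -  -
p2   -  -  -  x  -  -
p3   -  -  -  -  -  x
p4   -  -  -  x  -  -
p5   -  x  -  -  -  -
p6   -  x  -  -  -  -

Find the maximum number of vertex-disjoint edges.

4

For example, pair p1→b3, p2→b4, p3→b6, p5→b2.
The set {p2, p4, p5, p6} has only 2 neighbours ({b2, b4}), so by Hall's theorem at most 4 of the 6 left vertices can be matched.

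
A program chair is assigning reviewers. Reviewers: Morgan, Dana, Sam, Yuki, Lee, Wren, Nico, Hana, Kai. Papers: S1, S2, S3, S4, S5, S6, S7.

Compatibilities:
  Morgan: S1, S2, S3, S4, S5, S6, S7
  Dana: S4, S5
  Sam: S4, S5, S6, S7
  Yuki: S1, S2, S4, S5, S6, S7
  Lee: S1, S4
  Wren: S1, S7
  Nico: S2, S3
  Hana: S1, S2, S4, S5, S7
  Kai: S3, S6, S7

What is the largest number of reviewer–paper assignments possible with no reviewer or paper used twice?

For example, pair Morgan-S3, Dana-S5, Sam-S4, Yuki-S6, Lee-S1, Wren-S7, Nico-S2.
The set {Morgan, Dana, Sam, Yuki, Lee, Wren, Nico, Hana, Kai} has only 7 neighbours ({S1, S2, S3, S4, S5, S6, S7}), so by Hall's theorem at most 7 of the 9 reviewers can be matched.

7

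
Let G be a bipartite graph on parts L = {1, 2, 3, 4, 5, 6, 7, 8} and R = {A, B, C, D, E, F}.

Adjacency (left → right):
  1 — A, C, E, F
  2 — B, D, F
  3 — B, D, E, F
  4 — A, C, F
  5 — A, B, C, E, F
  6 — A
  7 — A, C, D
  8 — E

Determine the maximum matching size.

One maximum matching: 1→C, 2→D, 3→B, 4→F, 5→E, 6→A.
The set {1, 2, 3, 4, 5, 6, 7, 8} has only 6 neighbours ({A, B, C, D, E, F}), so by Hall's theorem at most 6 of the 8 left vertices can be matched.

6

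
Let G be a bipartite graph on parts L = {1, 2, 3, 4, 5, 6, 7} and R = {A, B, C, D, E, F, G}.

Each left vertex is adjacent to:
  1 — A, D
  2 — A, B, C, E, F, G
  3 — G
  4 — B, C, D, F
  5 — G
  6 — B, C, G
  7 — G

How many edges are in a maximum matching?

5

For example, pair 1-D, 2-A, 3-G, 4-F, 6-B.
The set {3, 5, 7} has only 1 neighbour ({G}), so by Hall's theorem at most 5 of the 7 left vertices can be matched.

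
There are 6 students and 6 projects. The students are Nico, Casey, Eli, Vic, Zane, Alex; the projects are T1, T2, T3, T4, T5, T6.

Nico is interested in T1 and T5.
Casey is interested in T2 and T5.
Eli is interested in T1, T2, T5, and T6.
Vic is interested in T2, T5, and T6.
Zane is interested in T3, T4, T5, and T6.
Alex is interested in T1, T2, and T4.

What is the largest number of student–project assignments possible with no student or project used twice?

6

One maximum matching: Nico-T1, Casey-T2, Eli-T6, Vic-T5, Zane-T3, Alex-T4.
This saturates every student, so 6 is the maximum.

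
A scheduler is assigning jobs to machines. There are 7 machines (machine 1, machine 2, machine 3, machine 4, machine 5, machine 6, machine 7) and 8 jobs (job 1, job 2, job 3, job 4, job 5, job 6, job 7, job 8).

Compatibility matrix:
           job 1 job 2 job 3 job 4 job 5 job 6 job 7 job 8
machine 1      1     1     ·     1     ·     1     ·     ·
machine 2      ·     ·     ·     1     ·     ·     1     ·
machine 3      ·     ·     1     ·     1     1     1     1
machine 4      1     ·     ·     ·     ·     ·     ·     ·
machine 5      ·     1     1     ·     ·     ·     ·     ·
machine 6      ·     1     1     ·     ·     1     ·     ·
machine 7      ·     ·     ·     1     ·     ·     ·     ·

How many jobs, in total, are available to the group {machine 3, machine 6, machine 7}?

7

The union of neighbours of {machine 3, machine 6, machine 7} is {job 2, job 3, job 4, job 5, job 6, job 7, job 8}, which has 7 elements.
Since |N(S)| = 7 ≥ |S| = 3, Hall's condition holds for this subset.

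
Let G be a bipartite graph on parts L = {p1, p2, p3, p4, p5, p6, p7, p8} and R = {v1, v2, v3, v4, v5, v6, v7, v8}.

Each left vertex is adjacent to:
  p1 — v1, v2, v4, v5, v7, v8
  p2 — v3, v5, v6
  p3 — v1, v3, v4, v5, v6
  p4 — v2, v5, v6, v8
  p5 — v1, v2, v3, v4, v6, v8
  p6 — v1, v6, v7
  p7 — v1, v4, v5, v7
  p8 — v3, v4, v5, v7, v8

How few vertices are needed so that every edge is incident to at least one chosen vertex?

A maximum matching has 8 edges (e.g. p1–v8, p2–v5, p3–v6, p4–v2, p5–v4, p6–v7, p7–v1, p8–v3).
By König's theorem the minimum vertex cover has the same size. One such cover is {p1, p2, p3, p4, p5, p6, p7, p8}.

8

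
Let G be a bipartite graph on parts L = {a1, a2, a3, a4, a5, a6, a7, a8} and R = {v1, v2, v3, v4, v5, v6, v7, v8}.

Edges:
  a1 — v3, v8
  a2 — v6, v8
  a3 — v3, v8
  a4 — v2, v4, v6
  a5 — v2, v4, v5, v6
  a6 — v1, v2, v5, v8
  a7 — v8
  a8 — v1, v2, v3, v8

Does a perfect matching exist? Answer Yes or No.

The set {a1, a3, a7} has only 2 neighbours ({v3, v8}), so by Hall's theorem at most 7 of the 8 left vertices can be matched.
Hence no matching covers every left vertex.

No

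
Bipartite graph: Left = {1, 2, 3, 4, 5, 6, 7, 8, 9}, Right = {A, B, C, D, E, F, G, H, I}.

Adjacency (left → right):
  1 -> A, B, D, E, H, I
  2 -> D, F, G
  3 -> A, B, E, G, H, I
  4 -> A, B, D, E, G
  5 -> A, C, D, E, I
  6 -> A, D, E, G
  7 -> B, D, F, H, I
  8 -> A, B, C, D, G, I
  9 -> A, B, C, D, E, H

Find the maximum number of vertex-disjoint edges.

A valid assignment of size 9: 1→H, 2→F, 3→G, 4→E, 5→C, 6→D, 7→I, 8→B, 9→A.
All 9 left vertices are matched, so no larger matching exists.

9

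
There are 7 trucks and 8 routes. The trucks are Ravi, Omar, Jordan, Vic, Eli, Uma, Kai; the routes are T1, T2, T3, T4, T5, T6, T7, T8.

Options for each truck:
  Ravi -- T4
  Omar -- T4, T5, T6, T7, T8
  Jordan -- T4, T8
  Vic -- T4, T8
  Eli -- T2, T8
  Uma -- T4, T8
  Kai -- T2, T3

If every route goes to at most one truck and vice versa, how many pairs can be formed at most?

5

A valid assignment of size 5: Ravi→T4, Omar→T7, Jordan→T8, Eli→T2, Kai→T3.
The set {Ravi, Jordan, Vic, Uma} has only 2 neighbours ({T4, T8}), so by Hall's theorem at most 5 of the 7 trucks can be matched.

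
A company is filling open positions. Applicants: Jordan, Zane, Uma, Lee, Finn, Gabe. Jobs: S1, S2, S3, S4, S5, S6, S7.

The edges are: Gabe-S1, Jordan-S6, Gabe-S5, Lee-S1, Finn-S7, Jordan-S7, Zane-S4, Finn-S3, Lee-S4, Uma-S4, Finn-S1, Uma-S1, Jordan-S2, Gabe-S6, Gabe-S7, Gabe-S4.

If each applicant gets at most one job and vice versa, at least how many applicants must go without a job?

One maximum matching: Jordan→S2, Zane→S4, Uma→S1, Finn→S3, Gabe→S7.
The set {Zane, Uma, Lee} has only 2 neighbours ({S1, S4}), so by Hall's theorem at most 5 of the 6 applicants can be matched.
That matches 5 of the 6, leaving 1 unmatched; no matching can do better.

1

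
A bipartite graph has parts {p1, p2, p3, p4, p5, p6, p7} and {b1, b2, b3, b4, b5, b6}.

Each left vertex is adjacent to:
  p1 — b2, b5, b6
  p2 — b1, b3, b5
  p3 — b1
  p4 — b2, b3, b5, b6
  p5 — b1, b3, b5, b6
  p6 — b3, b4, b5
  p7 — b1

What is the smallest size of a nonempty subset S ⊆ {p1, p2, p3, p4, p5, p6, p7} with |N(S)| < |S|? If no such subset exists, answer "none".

Take S = {p3, p7}. Its neighbourhood is {b1}, so |N(S)| = 1 < |S| = 2.
No single vertex violates Hall's condition since each has at least one neighbour, so 2 is the minimum.

2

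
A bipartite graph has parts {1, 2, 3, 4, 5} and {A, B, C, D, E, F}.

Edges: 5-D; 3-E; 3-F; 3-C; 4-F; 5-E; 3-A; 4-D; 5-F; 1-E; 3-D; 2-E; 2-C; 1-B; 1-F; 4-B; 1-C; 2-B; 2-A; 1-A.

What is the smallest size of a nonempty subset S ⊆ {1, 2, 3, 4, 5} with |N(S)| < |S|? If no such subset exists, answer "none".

A matching saturating every left vertex exists, for instance 1→C, 2→B, 3→A, 4→F, 5→E.
By Hall's marriage theorem, this means |N(S)| ≥ |S| for every subset S, so no violating subset exists.

none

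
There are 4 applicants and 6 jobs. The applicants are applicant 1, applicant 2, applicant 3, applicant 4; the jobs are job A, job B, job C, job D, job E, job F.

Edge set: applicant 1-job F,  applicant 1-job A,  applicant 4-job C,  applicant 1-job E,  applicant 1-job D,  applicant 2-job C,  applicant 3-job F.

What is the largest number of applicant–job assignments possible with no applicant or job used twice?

One maximum matching: applicant 1-job A, applicant 2-job C, applicant 3-job F.
The set {applicant 2, applicant 4} has only 1 neighbour ({job C}), so by Hall's theorem at most 3 of the 4 applicants can be matched.

3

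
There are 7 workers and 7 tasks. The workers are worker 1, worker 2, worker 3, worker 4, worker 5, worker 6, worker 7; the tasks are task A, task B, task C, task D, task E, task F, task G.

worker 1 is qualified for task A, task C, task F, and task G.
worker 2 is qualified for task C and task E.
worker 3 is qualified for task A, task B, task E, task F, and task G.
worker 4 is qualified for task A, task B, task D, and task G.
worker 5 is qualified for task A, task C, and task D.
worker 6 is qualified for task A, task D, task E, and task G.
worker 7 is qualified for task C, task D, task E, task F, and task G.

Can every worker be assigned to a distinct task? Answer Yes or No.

For example, pair worker 1–task G, worker 2–task C, worker 3–task A, worker 4–task B, worker 5–task D, worker 6–task E, worker 7–task F.
Every worker is matched, so this is a perfect matching.

Yes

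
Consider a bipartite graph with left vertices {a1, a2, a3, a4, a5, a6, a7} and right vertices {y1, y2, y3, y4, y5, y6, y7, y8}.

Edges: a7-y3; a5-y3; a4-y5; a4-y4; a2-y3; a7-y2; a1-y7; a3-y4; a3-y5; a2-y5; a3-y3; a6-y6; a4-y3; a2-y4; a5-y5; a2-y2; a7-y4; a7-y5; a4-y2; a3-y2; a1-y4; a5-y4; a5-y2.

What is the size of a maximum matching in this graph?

6

For example, pair a1→y7, a2→y4, a3→y5, a4→y2, a5→y3, a6→y6.
The set {a2, a3, a4, a5, a7} has only 4 neighbours ({y2, y3, y4, y5}), so by Hall's theorem at most 6 of the 7 left vertices can be matched.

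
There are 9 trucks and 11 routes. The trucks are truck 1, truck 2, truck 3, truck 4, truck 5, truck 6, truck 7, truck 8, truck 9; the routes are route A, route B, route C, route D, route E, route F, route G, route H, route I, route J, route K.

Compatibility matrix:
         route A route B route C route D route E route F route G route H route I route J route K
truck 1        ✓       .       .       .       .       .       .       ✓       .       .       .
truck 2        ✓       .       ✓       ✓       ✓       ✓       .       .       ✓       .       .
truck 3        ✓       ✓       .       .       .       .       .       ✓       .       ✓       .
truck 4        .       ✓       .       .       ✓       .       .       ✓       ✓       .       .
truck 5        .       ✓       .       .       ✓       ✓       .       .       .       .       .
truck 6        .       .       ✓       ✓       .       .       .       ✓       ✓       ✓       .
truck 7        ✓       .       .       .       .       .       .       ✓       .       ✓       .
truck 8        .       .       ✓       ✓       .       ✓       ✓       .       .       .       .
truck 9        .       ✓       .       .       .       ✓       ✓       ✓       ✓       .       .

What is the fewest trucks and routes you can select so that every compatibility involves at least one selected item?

A maximum matching has 9 edges (e.g. truck 1–route A, truck 2–route I, truck 3–route H, truck 4–route B, truck 5–route E, truck 6–route D, truck 7–route J, truck 8–route F, truck 9–route G).
By König's theorem the minimum vertex cover has the same size. One such cover is {truck 1, truck 2, truck 3, truck 4, truck 5, truck 6, truck 7, truck 8, truck 9}.

9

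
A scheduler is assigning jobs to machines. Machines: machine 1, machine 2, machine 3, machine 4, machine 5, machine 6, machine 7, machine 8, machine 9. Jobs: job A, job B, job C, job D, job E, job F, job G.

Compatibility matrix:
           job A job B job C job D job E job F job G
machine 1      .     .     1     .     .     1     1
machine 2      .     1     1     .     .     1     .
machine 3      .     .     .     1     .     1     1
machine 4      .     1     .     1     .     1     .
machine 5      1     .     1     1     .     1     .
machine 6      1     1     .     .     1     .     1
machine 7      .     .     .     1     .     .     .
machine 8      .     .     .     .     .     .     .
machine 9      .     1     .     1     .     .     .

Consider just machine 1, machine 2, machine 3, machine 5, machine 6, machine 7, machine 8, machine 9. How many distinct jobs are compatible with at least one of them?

7

The union of neighbours of {machine 1, machine 2, machine 3, machine 5, machine 6, machine 7, machine 8, machine 9} is {job A, job B, job C, job D, job E, job F, job G}, which has 7 elements.
Since |N(S)| = 7 < |S| = 8, Hall's condition fails for this subset.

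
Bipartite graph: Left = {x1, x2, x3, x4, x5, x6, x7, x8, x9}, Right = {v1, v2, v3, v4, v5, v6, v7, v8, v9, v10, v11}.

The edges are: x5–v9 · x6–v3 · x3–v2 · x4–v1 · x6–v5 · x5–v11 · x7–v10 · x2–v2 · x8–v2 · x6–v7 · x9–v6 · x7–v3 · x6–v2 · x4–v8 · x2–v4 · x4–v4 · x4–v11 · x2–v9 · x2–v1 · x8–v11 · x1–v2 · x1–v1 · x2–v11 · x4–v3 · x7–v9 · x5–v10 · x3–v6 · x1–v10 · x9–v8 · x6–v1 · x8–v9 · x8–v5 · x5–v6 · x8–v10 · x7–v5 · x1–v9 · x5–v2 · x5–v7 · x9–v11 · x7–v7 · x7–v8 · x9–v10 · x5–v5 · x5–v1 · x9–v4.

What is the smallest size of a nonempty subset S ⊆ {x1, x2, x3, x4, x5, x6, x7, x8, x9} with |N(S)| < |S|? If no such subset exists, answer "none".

A matching saturating every left vertex exists, for instance x1→v9, x2→v1, x3→v6, x4→v3, x5→v7, x6→v2, x7→v5, x8→v11, x9→v10.
By Hall's marriage theorem, this means |N(S)| ≥ |S| for every subset S, so no violating subset exists.

none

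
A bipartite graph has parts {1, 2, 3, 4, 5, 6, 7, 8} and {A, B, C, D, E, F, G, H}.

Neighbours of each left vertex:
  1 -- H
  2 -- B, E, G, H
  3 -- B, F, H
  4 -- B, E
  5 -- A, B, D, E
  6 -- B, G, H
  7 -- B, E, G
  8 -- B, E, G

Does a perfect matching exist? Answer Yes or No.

No

The set {1, 2, 4, 6, 7, 8} has only 4 neighbours ({B, E, G, H}), so by Hall's theorem at most 6 of the 8 left vertices can be matched.
Hence no matching covers every left vertex.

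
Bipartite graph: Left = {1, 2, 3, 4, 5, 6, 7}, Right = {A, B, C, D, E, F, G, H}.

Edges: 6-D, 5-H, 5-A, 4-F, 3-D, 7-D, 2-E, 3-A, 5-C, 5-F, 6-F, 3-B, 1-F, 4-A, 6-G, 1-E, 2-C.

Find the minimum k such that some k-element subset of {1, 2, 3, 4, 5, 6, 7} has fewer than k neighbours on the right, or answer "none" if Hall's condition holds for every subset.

none

A matching saturating every left vertex exists, for instance 1→E, 2→C, 3→B, 4→A, 5→H, 6→F, 7→D.
By Hall's marriage theorem, this means |N(S)| ≥ |S| for every subset S, so no violating subset exists.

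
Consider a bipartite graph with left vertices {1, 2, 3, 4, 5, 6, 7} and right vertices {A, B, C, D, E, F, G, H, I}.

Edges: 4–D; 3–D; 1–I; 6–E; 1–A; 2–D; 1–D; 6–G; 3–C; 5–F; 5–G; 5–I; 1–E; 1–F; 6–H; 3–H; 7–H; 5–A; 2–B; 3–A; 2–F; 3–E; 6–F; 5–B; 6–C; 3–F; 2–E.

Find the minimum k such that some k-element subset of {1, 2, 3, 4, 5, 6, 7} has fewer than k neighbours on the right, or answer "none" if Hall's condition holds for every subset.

A matching saturating every left vertex exists, for instance 1→F, 2→B, 3→E, 4→D, 5→A, 6→G, 7→H.
By Hall's marriage theorem, this means |N(S)| ≥ |S| for every subset S, so no violating subset exists.

none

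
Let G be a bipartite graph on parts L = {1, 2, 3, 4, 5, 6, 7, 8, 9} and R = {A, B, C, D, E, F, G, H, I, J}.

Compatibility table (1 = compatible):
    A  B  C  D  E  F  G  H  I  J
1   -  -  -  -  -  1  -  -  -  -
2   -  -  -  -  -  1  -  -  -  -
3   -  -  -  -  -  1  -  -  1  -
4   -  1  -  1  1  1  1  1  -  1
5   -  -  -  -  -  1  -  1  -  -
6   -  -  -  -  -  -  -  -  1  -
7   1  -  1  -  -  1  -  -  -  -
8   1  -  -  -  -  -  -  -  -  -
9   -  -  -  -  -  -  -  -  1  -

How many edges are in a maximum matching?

6

For example, pair 1-F, 3-I, 4-J, 5-H, 7-C, 8-A.
The set {1, 2, 3, 6, 9} has only 2 neighbours ({F, I}), so by Hall's theorem at most 6 of the 9 left vertices can be matched.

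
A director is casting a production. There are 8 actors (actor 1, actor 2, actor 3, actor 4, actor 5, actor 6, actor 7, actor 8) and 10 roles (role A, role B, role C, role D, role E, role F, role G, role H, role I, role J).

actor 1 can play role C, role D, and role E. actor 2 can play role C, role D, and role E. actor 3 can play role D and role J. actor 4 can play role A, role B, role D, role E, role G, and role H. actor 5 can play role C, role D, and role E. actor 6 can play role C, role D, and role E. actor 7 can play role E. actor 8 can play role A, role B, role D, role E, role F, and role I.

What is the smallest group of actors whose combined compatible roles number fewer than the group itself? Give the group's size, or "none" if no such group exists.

Take S = {actor 1, actor 2, actor 5, actor 6}. Its neighbourhood is {role C, role D, role E}, so |N(S)| = 3 < |S| = 4.
Every subset of size less than 4 has at least as many neighbours as members, so 4 is the minimum.

4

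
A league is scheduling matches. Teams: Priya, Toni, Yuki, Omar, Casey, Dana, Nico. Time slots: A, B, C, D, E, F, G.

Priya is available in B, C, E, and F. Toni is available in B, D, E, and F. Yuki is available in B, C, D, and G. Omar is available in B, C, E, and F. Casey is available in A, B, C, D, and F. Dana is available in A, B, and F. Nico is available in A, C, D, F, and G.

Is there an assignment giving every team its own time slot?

A valid assignment of size 7: Priya–C, Toni–D, Yuki–B, Omar–E, Casey–A, Dana–F, Nico–G.
Every team is matched, so this is a perfect matching.

Yes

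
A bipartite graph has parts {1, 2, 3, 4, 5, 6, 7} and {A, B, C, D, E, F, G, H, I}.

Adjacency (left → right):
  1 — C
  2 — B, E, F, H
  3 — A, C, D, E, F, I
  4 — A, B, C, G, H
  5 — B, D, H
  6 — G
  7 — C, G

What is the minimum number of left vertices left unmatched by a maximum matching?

1

One maximum matching: 1–C, 2–H, 3–E, 4–A, 5–B, 6–G.
The set {1, 6, 7} has only 2 neighbours ({C, G}), so by Hall's theorem at most 6 of the 7 left vertices can be matched.
That matches 6 of the 7, leaving 1 unmatched; no matching can do better.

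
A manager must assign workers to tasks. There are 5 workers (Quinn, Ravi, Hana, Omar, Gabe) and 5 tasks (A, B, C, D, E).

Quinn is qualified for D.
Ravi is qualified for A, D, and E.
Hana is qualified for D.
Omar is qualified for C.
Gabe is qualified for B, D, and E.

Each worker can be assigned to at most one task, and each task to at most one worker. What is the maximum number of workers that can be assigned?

For example, pair Quinn-D, Ravi-E, Omar-C, Gabe-B.
The set {Quinn, Hana} has only 1 neighbour ({D}), so by Hall's theorem at most 4 of the 5 workers can be matched.

4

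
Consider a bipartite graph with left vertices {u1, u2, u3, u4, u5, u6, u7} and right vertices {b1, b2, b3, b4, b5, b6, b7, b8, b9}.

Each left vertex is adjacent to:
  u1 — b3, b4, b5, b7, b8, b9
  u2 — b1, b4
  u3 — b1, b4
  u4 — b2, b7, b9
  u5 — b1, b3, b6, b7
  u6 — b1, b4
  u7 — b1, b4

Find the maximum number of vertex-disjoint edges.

One maximum matching: u1–b5, u2–b1, u3–b4, u4–b7, u5–b3.
The set {u2, u3, u6, u7} has only 2 neighbours ({b1, b4}), so by Hall's theorem at most 5 of the 7 left vertices can be matched.

5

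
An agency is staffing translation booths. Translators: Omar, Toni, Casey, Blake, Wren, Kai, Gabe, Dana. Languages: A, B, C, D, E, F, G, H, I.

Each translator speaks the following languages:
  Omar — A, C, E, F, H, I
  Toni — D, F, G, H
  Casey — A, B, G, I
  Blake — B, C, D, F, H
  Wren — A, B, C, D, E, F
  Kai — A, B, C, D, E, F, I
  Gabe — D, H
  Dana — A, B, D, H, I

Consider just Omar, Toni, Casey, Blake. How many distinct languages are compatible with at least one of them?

The union of neighbours of {Omar, Toni, Casey, Blake} is {A, B, C, D, E, F, G, H, I}, which has 9 elements.
Since |N(S)| = 9 ≥ |S| = 4, Hall's condition holds for this subset.

9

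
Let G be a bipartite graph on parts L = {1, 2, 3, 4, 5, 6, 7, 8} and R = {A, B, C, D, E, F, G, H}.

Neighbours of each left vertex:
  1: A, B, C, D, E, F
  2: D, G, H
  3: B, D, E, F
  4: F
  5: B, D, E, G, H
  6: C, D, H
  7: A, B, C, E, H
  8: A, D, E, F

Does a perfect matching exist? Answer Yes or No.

Yes

For example, pair 1-A, 2-D, 3-B, 4-F, 5-G, 6-C, 7-H, 8-E.
All 8 left vertices are covered.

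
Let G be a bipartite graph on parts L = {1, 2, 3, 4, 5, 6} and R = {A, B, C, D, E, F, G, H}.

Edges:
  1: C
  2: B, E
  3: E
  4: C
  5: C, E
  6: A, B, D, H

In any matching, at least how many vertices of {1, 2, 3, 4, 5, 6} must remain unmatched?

For example, pair 1-C, 2-B, 3-E, 6-D.
The set {1, 3, 4, 5} has only 2 neighbours ({C, E}), so by Hall's theorem at most 4 of the 6 left vertices can be matched.
That matches 4 of the 6, leaving 2 unmatched; no matching can do better.

2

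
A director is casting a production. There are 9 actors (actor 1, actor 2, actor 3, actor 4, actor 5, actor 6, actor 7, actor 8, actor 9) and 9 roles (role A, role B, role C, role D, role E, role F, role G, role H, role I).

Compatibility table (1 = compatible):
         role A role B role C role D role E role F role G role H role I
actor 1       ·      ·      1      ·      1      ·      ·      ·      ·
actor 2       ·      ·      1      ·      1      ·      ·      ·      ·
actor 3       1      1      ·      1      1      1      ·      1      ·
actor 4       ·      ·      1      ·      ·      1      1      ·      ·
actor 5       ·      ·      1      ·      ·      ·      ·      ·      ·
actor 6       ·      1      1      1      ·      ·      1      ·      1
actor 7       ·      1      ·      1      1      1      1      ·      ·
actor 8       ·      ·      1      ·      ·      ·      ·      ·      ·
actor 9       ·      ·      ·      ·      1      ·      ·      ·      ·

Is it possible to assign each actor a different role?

No

The set {actor 1, actor 2, actor 5, actor 8, actor 9} has only 2 neighbours ({role C, role E}), so by Hall's theorem at most 6 of the 9 actors can be matched.
Hence no matching covers every actor.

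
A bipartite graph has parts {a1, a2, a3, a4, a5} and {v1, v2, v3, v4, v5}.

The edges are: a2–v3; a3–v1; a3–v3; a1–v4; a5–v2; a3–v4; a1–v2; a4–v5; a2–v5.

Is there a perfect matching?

For example, pair a1→v4, a2→v3, a3→v1, a4→v5, a5→v2.
Every left vertex is matched, so this is a perfect matching.

Yes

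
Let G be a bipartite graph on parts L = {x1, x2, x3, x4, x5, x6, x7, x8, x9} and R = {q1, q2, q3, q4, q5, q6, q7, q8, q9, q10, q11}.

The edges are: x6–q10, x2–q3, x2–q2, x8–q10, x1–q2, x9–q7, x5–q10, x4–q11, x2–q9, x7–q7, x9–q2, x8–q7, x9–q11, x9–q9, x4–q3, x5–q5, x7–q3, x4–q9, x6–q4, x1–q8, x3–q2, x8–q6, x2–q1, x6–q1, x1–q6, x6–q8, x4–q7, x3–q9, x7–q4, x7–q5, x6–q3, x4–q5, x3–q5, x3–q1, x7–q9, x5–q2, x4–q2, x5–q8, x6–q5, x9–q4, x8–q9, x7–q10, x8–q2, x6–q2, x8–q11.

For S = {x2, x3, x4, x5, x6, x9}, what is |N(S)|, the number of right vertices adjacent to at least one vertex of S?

The union of neighbours of {x2, x3, x4, x5, x6, x9} is {q1, q2, q3, q4, q5, q7, q8, q9, q10, q11}, which has 10 elements.
Since |N(S)| = 10 ≥ |S| = 6, Hall's condition holds for this subset.

10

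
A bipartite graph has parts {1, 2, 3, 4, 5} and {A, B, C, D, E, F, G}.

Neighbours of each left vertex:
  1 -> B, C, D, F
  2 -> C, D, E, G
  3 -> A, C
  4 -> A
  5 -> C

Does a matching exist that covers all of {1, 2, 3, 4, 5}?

The set {3, 4, 5} has only 2 neighbours ({A, C}), so by Hall's theorem at most 4 of the 5 left vertices can be matched.
Hence no matching covers every left vertex.

No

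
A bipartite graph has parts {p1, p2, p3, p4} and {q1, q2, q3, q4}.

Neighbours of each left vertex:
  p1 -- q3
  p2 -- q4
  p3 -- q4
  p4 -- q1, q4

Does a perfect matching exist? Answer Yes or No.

The set {p2, p3} has only 1 neighbour ({q4}), so by Hall's theorem at most 3 of the 4 left vertices can be matched.
Hence no matching covers every left vertex.

No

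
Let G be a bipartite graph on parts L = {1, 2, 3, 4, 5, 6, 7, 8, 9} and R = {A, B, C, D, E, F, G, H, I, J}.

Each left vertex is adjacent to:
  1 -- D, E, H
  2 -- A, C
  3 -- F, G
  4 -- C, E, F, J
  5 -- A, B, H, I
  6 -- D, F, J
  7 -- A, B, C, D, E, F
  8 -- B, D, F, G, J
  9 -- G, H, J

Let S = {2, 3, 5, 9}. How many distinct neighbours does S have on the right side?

8

The union of neighbours of {2, 3, 5, 9} is {A, B, C, F, G, H, I, J}, which has 8 elements.
Since |N(S)| = 8 ≥ |S| = 4, Hall's condition holds for this subset.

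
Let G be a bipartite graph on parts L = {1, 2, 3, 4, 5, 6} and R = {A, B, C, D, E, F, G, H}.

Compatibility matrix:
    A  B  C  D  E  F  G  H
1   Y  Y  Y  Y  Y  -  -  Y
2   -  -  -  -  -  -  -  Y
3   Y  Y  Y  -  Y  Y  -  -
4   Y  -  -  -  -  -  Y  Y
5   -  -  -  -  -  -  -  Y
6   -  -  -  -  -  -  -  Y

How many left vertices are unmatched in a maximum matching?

2

One maximum matching: 1-E, 2-H, 3-A, 4-G.
The set {2, 5, 6} has only 1 neighbour ({H}), so by Hall's theorem at most 4 of the 6 left vertices can be matched.
That matches 4 of the 6, leaving 2 unmatched; no matching can do better.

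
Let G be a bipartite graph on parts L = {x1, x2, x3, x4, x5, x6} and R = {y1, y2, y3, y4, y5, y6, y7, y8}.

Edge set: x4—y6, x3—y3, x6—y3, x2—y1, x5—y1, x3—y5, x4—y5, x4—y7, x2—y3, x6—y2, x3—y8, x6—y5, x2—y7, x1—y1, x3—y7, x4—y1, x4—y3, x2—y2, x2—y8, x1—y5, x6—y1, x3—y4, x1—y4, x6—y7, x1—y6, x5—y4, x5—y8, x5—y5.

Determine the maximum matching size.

One maximum matching: x1–y5, x2–y1, x3–y3, x4–y6, x5–y4, x6–y7.
All 6 left vertices are matched, so no larger matching exists.

6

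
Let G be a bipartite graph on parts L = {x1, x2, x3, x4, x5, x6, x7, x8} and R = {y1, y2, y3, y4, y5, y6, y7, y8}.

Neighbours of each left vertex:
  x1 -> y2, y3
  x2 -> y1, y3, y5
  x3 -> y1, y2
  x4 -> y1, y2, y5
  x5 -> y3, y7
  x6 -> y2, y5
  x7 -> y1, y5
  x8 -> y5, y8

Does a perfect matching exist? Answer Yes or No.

The set {x1, x2, x3, x4, x6, x7} has only 4 neighbours ({y1, y2, y3, y5}), so by Hall's theorem at most 6 of the 8 left vertices can be matched.
Hence no matching covers every left vertex.

No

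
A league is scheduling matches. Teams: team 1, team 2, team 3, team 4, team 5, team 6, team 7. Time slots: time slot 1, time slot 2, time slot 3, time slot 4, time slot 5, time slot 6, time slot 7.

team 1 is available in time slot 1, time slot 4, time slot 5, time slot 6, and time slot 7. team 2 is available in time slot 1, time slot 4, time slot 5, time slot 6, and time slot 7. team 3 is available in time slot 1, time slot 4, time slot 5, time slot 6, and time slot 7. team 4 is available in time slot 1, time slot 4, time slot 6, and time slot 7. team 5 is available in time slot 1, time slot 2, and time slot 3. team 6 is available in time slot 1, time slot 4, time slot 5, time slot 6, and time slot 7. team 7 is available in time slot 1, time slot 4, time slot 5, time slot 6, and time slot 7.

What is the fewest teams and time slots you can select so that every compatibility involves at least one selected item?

A maximum matching has 6 edges (e.g. team 1–time slot 7, team 2–time slot 1, team 3–time slot 4, team 4–time slot 6, team 5–time slot 2, team 6–time slot 5).
By König's theorem the minimum vertex cover has the same size. One such cover is {team 5, time slot 1, time slot 4, time slot 5, time slot 6, time slot 7}.

6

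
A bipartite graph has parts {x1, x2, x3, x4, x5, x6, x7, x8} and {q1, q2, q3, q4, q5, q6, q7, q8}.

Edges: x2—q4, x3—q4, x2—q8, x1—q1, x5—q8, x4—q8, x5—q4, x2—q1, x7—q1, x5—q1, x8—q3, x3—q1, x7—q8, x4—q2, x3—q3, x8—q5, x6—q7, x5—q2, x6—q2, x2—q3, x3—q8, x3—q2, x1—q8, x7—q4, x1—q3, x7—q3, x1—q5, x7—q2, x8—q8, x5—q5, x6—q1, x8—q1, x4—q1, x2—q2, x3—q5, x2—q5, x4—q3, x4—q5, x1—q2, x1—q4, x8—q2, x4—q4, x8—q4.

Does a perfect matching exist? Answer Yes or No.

The set {x1, x2, x3, x4, x5, x7, x8} has only 6 neighbours ({q1, q2, q3, q4, q5, q8}), so by Hall's theorem at most 7 of the 8 left vertices can be matched.
Hence no matching covers every left vertex.

No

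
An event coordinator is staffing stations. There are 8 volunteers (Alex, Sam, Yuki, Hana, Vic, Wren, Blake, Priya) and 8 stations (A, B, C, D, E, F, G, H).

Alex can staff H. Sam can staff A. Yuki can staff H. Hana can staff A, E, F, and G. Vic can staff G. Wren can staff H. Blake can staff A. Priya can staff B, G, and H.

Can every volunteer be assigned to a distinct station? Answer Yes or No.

The set {Alex, Sam, Yuki, Wren, Blake} has only 2 neighbours ({A, H}), so by Hall's theorem at most 5 of the 8 volunteers can be matched.
Hence no matching covers every volunteer.

No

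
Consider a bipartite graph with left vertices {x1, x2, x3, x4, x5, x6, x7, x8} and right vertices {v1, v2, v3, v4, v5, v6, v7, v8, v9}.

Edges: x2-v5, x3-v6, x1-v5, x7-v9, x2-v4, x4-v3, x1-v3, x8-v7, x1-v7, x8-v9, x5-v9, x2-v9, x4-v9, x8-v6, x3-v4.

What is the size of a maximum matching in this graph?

6

For example, pair x1–v7, x2–v5, x3–v4, x4–v3, x5–v9, x8–v6.
The set {x5, x6, x7} has only 1 neighbour ({v9}), so by Hall's theorem at most 6 of the 8 left vertices can be matched.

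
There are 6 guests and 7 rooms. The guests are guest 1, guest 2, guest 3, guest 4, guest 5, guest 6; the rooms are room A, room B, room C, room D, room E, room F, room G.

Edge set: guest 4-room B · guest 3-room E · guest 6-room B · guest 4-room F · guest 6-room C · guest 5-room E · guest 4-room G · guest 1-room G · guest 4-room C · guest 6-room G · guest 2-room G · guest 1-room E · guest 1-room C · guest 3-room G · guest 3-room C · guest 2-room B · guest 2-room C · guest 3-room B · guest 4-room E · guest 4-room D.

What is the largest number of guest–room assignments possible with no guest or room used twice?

For example, pair guest 1→room G, guest 2→room C, guest 3→room B, guest 4→room D, guest 5→room E.
The set {guest 1, guest 2, guest 3, guest 5, guest 6} has only 4 neighbours ({room B, room C, room E, room G}), so by Hall's theorem at most 5 of the 6 guests can be matched.

5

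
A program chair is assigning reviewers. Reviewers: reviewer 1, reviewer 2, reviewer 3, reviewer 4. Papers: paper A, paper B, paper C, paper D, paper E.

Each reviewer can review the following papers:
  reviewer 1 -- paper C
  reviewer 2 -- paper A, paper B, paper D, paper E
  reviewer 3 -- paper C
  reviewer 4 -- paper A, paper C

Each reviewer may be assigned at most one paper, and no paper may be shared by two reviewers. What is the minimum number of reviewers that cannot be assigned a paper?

For example, pair reviewer 1→paper C, reviewer 2→paper D, reviewer 4→paper A.
The set {reviewer 1, reviewer 3} has only 1 neighbour ({paper C}), so by Hall's theorem at most 3 of the 4 reviewers can be matched.
That matches 3 of the 4, leaving 1 unmatched; no matching can do better.

1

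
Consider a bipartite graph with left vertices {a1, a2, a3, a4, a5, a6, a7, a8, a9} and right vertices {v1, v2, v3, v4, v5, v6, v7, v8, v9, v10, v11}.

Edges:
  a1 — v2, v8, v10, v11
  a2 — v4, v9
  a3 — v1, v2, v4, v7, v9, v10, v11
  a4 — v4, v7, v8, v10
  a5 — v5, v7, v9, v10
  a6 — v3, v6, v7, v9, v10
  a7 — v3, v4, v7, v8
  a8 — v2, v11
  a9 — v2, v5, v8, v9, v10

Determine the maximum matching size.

9

For example, pair a1–v2, a2–v9, a3–v1, a4–v8, a5–v7, a6–v3, a7–v4, a8–v11, a9–v10.
All 9 left vertices are matched, so no larger matching exists.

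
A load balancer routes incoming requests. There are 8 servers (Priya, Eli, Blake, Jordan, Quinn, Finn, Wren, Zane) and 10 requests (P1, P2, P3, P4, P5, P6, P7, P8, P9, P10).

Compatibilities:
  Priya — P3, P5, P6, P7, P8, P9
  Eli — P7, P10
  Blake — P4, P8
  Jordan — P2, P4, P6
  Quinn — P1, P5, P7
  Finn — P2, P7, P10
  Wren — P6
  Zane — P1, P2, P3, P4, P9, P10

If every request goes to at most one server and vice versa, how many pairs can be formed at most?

For example, pair Priya-P3, Eli-P10, Blake-P8, Jordan-P4, Quinn-P5, Finn-P7, Wren-P6, Zane-P1.
All 8 servers are matched, so no larger matching exists.

8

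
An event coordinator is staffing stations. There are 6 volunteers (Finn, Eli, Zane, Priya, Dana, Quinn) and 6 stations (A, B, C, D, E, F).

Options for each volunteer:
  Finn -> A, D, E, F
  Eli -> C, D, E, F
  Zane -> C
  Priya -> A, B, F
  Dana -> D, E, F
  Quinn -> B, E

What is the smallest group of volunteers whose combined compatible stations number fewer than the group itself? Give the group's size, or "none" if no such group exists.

none

A matching saturating every volunteer exists, for instance Finn→A, Eli→D, Zane→C, Priya→F, Dana→E, Quinn→B.
By Hall's marriage theorem, this means |N(S)| ≥ |S| for every subset S, so no violating subset exists.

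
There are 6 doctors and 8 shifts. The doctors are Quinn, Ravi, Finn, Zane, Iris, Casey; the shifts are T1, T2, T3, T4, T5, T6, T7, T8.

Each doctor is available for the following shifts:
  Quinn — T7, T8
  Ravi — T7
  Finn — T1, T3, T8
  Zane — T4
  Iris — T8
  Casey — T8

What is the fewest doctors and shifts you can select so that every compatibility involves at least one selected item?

4

A maximum matching has 4 edges (e.g. Quinn–T8, Ravi–T7, Finn–T1, Zane–T4).
By König's theorem the minimum vertex cover has the same size. One such cover is {Finn, Zane, T7, T8}.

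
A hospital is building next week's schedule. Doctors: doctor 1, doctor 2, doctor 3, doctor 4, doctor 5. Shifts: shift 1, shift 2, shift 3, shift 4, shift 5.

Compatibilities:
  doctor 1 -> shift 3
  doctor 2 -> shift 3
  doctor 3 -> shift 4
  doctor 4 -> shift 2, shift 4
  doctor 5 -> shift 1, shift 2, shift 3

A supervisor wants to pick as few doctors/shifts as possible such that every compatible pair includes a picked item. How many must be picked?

4

{doctor 3, doctor 4, doctor 5, shift 3} is a vertex cover of size 4: every edge has an endpoint in this set.
No smaller cover exists because doctor 1–shift 3, doctor 3–shift 4, doctor 4–shift 2, doctor 5–shift 1 is a matching of size 4, and a cover must include an endpoint of each of these disjoint edges (König's theorem).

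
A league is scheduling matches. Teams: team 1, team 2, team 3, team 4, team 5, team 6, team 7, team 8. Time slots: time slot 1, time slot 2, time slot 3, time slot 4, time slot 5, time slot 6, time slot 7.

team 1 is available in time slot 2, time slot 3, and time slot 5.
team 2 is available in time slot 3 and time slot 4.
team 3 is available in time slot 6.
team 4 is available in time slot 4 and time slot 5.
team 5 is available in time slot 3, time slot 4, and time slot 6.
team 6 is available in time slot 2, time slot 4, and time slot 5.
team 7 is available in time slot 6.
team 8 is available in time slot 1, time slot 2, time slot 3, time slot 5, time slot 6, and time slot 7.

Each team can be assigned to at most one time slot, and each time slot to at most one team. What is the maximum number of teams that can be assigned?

One maximum matching: team 1→time slot 2, team 2→time slot 3, team 3→time slot 6, team 4→time slot 5, team 5→time slot 4, team 8→time slot 7.
The set {team 1, team 2, team 3, team 4, team 5, team 6, team 7} has only 5 neighbours ({time slot 2, time slot 3, time slot 4, time slot 5, time slot 6}), so by Hall's theorem at most 6 of the 8 teams can be matched.

6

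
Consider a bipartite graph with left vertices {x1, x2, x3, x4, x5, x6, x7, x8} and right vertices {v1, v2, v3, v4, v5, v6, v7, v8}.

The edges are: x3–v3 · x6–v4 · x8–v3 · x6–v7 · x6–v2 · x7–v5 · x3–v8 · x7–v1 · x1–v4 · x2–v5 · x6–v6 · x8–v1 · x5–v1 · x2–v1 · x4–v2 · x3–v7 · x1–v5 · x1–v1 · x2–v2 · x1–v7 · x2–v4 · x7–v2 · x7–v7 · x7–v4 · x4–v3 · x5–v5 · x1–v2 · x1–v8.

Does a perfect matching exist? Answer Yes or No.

For example, pair x1-v8, x2-v4, x3-v7, x4-v3, x5-v5, x6-v6, x7-v2, x8-v1.
All 8 left vertices are covered.

Yes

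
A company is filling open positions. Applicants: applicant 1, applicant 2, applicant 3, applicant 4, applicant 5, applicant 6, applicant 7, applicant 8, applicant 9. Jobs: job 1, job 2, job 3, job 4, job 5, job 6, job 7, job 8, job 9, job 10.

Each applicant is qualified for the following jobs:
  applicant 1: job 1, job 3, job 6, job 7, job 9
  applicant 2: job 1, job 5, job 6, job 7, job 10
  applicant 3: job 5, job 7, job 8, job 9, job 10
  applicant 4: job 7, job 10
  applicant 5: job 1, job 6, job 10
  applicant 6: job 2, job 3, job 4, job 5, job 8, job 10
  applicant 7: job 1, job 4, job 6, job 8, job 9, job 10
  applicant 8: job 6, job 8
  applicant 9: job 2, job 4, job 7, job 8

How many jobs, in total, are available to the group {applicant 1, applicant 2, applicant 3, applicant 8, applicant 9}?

10

The union of neighbours of {applicant 1, applicant 2, applicant 3, applicant 8, applicant 9} is {job 1, job 2, job 3, job 4, job 5, job 6, job 7, job 8, job 9, job 10}, which has 10 elements.
Since |N(S)| = 10 ≥ |S| = 5, Hall's condition holds for this subset.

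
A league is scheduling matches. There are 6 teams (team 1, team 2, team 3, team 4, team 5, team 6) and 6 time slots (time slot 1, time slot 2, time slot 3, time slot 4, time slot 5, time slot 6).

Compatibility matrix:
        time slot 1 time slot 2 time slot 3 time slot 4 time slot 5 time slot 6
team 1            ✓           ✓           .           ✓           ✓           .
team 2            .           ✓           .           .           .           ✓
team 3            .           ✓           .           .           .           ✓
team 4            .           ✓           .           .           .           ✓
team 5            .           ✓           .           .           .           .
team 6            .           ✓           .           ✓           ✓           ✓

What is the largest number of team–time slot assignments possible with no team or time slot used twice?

For example, pair team 1-time slot 5, team 2-time slot 6, team 3-time slot 2, team 6-time slot 4.
The set {team 2, team 3, team 4, team 5} has only 2 neighbours ({time slot 2, time slot 6}), so by Hall's theorem at most 4 of the 6 teams can be matched.

4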